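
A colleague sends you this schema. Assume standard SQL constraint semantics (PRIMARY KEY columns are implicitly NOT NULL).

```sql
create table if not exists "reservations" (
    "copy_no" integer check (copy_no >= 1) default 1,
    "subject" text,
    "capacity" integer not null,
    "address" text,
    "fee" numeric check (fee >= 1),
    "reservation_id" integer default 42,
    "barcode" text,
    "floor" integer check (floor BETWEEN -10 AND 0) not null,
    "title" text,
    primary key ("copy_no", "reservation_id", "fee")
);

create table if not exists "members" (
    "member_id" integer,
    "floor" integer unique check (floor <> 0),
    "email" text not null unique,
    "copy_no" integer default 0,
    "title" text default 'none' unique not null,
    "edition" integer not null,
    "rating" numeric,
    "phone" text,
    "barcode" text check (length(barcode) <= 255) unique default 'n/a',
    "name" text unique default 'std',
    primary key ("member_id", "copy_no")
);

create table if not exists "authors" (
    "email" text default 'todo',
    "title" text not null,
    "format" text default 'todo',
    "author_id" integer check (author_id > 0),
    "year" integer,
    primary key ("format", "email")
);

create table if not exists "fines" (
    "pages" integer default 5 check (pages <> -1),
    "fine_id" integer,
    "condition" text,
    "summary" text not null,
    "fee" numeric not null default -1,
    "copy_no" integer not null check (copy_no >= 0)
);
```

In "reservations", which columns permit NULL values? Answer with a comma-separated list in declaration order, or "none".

- copy_no: part of the PRIMARY KEY, which implies NOT NULL → not nullable.
- subject: no NOT NULL constraint applies → nullable.
- capacity: declared NOT NULL → not nullable.
- address: no NOT NULL constraint applies → nullable.
- fee: part of the PRIMARY KEY, which implies NOT NULL → not nullable.
- reservation_id: part of the PRIMARY KEY, which implies NOT NULL → not nullable.
- barcode: no NOT NULL constraint applies → nullable.
- floor: declared NOT NULL → not nullable.
- title: no NOT NULL constraint applies → nullable.

subject, address, barcode, title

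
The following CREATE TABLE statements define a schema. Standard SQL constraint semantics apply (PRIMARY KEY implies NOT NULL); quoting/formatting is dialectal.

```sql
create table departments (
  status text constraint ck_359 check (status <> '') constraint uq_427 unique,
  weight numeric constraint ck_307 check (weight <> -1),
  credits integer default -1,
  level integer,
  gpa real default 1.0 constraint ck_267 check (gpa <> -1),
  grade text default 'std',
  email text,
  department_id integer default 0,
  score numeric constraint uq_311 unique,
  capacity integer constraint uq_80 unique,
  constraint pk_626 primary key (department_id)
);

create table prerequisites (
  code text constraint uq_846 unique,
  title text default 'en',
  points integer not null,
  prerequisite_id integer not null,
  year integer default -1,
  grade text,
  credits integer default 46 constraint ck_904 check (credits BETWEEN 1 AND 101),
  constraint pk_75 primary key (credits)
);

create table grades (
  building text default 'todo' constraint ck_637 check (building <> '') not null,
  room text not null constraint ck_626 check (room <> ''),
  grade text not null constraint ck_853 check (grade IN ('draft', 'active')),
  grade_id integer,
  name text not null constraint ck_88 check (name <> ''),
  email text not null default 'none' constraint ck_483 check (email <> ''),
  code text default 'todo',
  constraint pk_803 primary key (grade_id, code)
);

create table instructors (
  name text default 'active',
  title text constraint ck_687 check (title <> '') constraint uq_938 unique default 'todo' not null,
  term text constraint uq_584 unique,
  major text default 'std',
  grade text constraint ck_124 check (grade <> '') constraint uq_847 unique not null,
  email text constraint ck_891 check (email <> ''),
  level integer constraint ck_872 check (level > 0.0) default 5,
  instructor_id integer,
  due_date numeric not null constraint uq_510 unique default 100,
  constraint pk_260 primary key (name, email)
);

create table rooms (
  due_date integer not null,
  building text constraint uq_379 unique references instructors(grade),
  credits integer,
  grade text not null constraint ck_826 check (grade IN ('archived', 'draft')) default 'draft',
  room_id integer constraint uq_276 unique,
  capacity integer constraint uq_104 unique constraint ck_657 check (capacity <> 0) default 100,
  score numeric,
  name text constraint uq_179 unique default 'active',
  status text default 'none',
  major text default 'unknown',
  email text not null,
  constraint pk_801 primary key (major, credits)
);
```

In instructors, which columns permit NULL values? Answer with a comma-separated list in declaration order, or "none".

term, major, level, instructor_id

- name: part of the PRIMARY KEY, which implies NOT NULL → not nullable.
- title: declared NOT NULL → not nullable.
- term: UNIQUE does not imply NOT NULL → nullable.
- major: DEFAULT only fills an omitted column; an explicit NULL is still allowed → nullable.
- grade: declared NOT NULL → not nullable.
- email: part of the PRIMARY KEY, which implies NOT NULL → not nullable.
- level: CHECK does not forbid NULL (a CHECK constraint passes when its expression is NULL) → nullable.
- instructor_id: no NOT NULL constraint applies → nullable.
- due_date: declared NOT NULL → not nullable.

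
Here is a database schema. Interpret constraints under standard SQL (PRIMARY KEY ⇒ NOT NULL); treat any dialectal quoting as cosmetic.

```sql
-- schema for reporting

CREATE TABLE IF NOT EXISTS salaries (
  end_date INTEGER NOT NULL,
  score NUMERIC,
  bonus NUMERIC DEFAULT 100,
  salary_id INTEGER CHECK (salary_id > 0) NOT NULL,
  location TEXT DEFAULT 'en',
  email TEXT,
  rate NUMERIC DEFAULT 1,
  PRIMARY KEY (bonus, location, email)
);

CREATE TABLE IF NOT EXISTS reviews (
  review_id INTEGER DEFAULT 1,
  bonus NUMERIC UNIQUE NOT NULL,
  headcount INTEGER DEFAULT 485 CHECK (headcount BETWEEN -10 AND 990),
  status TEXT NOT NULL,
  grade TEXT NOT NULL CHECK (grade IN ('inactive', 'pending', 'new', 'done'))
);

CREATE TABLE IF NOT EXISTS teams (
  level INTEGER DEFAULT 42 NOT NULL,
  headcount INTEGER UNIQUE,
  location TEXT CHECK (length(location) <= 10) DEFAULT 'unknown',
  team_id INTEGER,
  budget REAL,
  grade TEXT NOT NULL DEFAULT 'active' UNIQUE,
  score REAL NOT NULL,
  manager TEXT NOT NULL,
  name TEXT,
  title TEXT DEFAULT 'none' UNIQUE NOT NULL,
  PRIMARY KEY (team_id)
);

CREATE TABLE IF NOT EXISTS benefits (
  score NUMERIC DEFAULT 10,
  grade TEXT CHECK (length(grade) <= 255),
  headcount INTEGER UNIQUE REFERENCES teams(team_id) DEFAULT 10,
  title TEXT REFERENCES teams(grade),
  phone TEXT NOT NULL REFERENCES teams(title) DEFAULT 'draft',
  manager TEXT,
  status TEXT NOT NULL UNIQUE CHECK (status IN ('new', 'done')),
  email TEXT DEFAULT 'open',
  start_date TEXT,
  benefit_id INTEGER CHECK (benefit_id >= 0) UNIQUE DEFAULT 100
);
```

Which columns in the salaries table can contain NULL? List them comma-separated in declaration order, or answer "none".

- end_date: declared NOT NULL → not nullable.
- score: no NOT NULL constraint applies → nullable.
- bonus: part of the PRIMARY KEY, which implies NOT NULL → not nullable.
- salary_id: declared NOT NULL → not nullable.
- location: part of the PRIMARY KEY, which implies NOT NULL → not nullable.
- email: part of the PRIMARY KEY, which implies NOT NULL → not nullable.
- rate: DEFAULT only fills an omitted column; an explicit NULL is still allowed → nullable.

score, rate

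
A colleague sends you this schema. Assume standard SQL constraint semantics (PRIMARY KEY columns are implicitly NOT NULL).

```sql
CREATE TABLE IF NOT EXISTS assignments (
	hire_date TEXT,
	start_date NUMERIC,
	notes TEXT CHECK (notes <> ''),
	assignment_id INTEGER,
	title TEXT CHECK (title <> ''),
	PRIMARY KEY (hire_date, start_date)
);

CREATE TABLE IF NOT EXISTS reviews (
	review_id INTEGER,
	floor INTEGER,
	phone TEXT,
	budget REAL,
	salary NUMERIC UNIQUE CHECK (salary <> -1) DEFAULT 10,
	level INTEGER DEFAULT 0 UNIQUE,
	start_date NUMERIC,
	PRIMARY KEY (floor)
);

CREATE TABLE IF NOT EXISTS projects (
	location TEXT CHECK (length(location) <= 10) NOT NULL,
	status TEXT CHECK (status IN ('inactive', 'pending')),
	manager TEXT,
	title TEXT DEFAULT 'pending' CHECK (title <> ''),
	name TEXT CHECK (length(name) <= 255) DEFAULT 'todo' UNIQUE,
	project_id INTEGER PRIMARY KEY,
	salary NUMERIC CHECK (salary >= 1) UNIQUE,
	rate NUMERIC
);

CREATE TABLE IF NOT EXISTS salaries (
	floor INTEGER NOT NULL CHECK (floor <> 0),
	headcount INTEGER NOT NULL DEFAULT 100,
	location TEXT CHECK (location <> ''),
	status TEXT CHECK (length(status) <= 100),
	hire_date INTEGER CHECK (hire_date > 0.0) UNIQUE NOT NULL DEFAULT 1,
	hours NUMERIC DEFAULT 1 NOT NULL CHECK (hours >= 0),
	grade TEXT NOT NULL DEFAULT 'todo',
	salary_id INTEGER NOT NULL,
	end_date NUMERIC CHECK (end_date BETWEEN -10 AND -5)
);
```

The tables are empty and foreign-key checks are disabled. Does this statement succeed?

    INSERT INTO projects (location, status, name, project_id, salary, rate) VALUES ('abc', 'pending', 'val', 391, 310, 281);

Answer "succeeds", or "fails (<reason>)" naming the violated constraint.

succeeds

NOT NULL columns: location is supplied; project_id is supplied.
CHECK constraints: 'abc' satisfies (length(location) <= 10); 'pending' satisfies (status IN ('inactive', 'pending')); 'val' satisfies (length(name) <= 255); 310 satisfies (salary >= 1).
No constraint is violated.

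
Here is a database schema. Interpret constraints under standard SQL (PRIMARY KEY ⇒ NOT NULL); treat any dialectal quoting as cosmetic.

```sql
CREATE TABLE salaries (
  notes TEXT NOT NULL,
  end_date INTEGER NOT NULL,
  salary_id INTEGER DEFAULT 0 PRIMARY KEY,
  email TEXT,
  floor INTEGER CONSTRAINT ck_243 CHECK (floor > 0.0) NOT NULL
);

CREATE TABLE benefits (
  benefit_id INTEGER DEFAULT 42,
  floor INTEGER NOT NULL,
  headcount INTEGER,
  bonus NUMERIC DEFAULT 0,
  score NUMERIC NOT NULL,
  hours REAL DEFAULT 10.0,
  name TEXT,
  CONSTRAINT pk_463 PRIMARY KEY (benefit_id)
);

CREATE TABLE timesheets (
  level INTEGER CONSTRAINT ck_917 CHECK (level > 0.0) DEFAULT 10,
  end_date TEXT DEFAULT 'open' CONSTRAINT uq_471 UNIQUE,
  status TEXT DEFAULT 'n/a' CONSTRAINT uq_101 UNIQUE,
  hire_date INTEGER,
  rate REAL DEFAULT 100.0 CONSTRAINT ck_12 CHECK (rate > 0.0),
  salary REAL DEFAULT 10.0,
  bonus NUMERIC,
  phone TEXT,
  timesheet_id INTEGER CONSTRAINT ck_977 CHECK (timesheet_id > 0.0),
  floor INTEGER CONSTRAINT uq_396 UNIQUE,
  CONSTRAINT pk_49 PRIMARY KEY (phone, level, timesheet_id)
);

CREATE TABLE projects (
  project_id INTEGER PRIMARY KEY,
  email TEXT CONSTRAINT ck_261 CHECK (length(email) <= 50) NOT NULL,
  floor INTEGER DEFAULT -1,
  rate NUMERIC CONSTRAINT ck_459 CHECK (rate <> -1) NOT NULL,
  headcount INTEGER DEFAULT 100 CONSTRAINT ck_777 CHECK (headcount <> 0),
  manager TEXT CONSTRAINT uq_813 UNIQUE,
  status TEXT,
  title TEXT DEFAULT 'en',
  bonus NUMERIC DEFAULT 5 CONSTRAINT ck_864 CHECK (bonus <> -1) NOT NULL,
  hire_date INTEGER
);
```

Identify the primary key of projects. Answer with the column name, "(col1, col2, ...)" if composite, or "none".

project_id is declared PRIMARY KEY inline on the column.

project_id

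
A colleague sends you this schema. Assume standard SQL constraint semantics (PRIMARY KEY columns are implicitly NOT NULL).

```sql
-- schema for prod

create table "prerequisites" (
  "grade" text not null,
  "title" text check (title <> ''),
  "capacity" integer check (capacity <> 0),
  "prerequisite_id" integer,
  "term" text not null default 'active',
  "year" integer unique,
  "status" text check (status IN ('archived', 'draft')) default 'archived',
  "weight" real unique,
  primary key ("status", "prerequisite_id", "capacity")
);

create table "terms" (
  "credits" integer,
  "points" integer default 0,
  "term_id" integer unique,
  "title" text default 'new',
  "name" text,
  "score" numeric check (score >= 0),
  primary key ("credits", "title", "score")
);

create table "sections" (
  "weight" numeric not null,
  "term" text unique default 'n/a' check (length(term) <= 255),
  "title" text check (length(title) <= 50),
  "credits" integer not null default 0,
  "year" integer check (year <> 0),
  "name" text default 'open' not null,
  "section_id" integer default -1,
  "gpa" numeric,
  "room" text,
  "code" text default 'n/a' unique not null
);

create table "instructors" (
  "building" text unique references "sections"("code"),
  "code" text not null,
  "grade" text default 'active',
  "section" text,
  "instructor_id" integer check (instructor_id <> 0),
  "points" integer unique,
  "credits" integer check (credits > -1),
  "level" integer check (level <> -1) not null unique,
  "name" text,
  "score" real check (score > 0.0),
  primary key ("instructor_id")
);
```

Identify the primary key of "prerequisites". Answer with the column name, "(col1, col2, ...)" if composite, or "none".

A table-level PRIMARY KEY clause names 3 columns: status, prerequisite_id, capacity.
This is a composite key — the combination is unique, not each column individually.

(status, prerequisite_id, capacity)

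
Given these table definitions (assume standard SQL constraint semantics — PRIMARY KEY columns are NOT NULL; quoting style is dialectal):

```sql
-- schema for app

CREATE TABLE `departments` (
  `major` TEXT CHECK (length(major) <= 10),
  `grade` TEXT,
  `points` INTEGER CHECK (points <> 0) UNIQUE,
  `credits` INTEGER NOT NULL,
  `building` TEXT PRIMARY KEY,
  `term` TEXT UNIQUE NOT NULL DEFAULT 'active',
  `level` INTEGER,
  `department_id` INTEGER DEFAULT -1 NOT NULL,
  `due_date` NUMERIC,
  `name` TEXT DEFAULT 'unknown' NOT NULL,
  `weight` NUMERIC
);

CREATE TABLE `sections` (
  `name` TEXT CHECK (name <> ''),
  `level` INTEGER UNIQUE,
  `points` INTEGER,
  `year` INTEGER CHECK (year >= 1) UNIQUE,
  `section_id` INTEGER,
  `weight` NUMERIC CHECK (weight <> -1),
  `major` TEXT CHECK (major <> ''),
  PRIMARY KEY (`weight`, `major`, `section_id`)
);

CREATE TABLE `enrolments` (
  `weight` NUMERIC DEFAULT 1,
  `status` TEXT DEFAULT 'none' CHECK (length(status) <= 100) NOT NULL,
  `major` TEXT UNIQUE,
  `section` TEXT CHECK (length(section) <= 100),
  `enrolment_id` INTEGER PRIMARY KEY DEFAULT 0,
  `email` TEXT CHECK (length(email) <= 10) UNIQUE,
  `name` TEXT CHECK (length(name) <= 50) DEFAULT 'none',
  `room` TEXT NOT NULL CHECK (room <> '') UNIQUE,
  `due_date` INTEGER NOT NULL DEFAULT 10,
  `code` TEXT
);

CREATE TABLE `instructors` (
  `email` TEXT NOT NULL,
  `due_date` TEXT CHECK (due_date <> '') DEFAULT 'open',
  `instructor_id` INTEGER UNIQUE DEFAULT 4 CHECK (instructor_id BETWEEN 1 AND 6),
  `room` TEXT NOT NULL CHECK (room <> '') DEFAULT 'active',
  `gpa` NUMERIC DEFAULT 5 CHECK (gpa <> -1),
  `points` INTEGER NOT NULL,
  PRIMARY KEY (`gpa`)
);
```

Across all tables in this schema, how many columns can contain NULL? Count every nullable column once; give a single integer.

18

departments: 6 nullable (major, grade, points, level, due_date, weight — PK (building) and explicit NOT NULL columns excluded).
sections: 4 nullable (name, level, points, year — PK (weight, major, section_id) and explicit NOT NULL columns excluded).
enrolments: 6 nullable (weight, major, section, email, name, code — PK (enrolment_id) and explicit NOT NULL columns excluded).
instructors: 2 nullable (due_date, instructor_id — PK (gpa) and explicit NOT NULL columns excluded).
Total: 6 + 4 + 6 + 2 = 18.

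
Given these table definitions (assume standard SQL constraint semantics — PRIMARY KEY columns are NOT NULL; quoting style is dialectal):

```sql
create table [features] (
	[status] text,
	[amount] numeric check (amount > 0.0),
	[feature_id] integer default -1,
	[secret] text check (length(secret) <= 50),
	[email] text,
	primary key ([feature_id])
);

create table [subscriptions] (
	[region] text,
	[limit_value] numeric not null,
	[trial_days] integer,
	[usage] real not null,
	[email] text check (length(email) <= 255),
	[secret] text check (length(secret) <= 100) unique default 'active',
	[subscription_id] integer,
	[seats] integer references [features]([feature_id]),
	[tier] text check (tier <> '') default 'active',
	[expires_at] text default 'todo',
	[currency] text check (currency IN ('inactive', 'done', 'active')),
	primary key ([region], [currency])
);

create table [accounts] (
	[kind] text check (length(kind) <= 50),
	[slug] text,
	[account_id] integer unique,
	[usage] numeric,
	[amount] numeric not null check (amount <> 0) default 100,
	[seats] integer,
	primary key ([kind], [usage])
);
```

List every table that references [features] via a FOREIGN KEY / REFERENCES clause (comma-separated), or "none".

subscriptions

- subscriptions.seats references features(feature_id).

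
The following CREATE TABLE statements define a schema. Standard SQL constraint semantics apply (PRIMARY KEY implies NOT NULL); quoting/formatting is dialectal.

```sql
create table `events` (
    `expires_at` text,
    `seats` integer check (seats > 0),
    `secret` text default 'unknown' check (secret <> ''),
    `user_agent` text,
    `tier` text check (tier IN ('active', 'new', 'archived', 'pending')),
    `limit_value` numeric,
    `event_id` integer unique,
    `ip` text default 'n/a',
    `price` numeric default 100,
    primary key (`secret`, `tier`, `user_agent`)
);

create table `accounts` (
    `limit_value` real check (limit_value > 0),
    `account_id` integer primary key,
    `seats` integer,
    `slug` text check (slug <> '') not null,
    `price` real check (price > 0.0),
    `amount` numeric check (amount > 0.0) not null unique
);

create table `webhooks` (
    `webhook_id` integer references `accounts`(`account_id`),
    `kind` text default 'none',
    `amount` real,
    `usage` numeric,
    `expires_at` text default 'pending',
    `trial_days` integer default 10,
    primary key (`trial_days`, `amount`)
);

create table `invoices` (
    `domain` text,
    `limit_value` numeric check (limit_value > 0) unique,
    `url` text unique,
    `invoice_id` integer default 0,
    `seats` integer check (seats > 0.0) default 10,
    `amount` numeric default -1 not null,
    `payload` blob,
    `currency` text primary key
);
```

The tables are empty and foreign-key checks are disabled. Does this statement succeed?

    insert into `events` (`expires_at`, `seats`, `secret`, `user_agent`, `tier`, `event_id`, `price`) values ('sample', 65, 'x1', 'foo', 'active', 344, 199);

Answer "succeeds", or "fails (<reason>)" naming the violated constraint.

succeeds

NOT NULL columns: secret is supplied; tier is supplied; user_agent is supplied.
CHECK constraints: 65 satisfies (seats > 0); 'x1' satisfies (secret <> ''); 'active' satisfies (tier IN ('active', 'new', 'archived', 'pending')).
No constraint is violated.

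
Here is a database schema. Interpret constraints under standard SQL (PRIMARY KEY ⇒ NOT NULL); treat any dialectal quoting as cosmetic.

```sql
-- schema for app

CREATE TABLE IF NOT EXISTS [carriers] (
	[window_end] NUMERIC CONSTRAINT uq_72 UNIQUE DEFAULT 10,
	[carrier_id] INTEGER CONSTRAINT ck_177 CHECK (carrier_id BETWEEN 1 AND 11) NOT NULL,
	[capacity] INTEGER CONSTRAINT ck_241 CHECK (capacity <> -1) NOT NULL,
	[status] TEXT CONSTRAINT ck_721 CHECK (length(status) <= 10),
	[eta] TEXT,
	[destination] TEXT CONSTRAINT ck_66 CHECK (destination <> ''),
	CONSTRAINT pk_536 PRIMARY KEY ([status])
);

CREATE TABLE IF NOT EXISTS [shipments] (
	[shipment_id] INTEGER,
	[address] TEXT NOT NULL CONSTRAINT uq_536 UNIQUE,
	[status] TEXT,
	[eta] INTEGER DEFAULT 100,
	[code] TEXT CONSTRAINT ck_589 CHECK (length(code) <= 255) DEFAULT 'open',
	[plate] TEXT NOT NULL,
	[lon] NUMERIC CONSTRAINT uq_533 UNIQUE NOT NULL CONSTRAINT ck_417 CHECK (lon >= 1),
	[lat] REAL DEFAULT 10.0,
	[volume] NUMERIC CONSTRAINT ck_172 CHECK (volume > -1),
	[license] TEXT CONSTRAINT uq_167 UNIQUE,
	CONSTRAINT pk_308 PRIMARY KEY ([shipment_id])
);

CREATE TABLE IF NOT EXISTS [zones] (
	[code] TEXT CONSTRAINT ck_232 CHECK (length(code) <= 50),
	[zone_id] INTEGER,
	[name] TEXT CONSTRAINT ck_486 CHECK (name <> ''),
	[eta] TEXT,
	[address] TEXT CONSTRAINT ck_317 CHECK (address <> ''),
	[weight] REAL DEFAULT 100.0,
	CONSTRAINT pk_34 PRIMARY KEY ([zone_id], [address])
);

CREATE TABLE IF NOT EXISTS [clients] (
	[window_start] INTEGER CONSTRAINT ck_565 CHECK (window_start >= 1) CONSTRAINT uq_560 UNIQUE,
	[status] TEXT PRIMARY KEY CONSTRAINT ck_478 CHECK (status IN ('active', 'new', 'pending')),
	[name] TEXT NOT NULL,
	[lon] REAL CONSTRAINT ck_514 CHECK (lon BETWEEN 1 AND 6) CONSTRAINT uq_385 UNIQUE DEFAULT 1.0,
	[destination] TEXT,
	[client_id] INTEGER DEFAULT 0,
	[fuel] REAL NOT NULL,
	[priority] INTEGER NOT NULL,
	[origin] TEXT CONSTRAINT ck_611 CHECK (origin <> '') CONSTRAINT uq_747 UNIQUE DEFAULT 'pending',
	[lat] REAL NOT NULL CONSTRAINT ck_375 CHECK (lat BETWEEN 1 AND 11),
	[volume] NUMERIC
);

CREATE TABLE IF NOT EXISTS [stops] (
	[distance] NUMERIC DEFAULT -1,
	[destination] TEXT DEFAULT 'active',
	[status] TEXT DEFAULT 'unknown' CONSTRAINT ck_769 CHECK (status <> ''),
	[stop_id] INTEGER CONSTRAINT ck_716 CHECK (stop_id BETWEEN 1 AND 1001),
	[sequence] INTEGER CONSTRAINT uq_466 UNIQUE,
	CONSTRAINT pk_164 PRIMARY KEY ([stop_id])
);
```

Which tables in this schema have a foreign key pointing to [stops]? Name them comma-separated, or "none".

none

No REFERENCES clause anywhere in the schema names stops.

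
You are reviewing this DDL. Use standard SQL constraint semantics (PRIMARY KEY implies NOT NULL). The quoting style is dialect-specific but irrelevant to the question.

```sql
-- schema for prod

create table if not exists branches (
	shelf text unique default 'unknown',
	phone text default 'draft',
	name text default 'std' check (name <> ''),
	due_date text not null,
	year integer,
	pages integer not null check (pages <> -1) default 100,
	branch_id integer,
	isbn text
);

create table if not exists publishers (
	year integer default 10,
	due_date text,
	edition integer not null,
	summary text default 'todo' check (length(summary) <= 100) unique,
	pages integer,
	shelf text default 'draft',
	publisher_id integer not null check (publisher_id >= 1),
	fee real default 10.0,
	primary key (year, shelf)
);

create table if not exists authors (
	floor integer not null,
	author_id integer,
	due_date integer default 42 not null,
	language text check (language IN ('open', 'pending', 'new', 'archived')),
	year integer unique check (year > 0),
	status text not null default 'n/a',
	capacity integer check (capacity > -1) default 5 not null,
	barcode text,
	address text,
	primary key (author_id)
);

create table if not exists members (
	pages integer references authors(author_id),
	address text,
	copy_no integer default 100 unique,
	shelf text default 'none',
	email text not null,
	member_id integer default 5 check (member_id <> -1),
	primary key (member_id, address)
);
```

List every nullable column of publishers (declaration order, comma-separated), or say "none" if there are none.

due_date, summary, pages, fee

- year: part of the PRIMARY KEY, which implies NOT NULL → not nullable.
- due_date: no NOT NULL constraint applies → nullable.
- edition: declared NOT NULL → not nullable.
- summary: CHECK does not forbid NULL (a CHECK constraint passes when its expression is NULL) → nullable.
- pages: no NOT NULL constraint applies → nullable.
- shelf: part of the PRIMARY KEY, which implies NOT NULL → not nullable.
- publisher_id: declared NOT NULL → not nullable.
- fee: DEFAULT only fills an omitted column; an explicit NULL is still allowed → nullable.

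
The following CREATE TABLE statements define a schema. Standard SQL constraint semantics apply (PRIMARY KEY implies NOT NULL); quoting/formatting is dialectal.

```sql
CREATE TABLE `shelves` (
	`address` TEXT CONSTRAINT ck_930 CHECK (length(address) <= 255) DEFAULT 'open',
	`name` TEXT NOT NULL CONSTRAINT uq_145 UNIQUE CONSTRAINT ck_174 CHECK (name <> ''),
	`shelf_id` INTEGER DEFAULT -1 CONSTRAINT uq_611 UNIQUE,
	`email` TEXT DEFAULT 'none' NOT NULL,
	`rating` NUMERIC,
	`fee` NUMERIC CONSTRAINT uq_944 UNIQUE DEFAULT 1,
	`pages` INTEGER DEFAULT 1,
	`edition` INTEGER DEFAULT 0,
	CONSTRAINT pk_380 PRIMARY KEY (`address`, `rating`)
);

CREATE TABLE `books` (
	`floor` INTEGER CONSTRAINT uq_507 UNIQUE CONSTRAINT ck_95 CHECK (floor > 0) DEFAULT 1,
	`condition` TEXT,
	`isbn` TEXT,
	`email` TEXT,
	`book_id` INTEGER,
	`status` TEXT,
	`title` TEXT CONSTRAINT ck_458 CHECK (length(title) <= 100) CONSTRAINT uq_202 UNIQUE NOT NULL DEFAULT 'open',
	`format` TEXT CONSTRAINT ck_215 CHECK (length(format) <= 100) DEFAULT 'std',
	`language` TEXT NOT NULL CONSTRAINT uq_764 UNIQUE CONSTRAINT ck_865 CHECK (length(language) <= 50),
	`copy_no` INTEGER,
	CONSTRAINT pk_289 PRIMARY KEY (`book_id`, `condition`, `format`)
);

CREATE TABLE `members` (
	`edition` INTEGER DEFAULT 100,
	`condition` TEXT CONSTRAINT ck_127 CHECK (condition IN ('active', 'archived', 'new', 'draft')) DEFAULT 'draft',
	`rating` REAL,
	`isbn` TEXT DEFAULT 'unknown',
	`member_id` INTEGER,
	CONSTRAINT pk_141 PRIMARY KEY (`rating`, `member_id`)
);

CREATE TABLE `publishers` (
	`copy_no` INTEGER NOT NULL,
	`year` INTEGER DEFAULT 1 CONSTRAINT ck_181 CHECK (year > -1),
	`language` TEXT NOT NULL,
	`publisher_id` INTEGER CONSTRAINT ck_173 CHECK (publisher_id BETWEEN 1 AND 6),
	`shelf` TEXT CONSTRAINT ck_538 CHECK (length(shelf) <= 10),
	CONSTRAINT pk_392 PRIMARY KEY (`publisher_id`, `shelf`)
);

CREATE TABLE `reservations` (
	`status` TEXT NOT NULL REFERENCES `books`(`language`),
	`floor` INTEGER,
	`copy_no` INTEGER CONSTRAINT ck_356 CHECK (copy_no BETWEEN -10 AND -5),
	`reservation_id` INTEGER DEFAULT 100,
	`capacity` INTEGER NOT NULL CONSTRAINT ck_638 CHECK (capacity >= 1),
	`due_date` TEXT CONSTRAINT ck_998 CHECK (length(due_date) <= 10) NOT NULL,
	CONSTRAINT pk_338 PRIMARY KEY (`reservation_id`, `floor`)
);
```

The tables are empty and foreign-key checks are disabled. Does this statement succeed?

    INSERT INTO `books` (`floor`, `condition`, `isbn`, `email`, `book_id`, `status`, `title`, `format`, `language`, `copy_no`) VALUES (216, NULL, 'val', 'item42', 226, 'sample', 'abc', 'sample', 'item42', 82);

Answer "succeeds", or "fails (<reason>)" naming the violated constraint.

fails (NOT NULL on condition)

condition is explicitly set to NULL, but condition is part of the PRIMARY KEY (implied NOT NULL).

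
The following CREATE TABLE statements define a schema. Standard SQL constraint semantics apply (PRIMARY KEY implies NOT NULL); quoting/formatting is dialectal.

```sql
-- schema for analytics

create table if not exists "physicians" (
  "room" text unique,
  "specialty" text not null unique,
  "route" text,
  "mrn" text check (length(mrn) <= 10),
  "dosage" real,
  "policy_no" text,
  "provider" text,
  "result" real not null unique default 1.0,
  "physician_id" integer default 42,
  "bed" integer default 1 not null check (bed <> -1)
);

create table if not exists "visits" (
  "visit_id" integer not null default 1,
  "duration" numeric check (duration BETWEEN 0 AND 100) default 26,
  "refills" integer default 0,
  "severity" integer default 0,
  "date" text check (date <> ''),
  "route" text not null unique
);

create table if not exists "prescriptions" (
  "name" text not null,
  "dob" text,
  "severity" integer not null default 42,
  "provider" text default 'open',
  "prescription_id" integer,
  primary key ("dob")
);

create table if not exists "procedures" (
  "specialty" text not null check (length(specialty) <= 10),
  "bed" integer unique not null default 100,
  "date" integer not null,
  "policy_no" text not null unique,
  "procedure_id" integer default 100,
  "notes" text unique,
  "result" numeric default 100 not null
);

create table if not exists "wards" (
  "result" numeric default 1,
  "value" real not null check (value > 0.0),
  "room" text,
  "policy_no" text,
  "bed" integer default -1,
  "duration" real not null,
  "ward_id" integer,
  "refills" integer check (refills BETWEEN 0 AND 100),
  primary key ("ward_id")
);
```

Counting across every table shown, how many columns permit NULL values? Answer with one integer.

physicians: 7 nullable (room, route, mrn, dosage, policy_no, provider, physician_id — PK none and explicit NOT NULL columns excluded).
visits: 4 nullable (duration, refills, severity, date — PK none and explicit NOT NULL columns excluded).
prescriptions: 2 nullable (provider, prescription_id — PK (dob) and explicit NOT NULL columns excluded).
procedures: 2 nullable (procedure_id, notes — PK none and explicit NOT NULL columns excluded).
wards: 5 nullable (result, room, policy_no, bed, refills — PK (ward_id) and explicit NOT NULL columns excluded).
Total: 7 + 4 + 2 + 2 + 5 = 20.

20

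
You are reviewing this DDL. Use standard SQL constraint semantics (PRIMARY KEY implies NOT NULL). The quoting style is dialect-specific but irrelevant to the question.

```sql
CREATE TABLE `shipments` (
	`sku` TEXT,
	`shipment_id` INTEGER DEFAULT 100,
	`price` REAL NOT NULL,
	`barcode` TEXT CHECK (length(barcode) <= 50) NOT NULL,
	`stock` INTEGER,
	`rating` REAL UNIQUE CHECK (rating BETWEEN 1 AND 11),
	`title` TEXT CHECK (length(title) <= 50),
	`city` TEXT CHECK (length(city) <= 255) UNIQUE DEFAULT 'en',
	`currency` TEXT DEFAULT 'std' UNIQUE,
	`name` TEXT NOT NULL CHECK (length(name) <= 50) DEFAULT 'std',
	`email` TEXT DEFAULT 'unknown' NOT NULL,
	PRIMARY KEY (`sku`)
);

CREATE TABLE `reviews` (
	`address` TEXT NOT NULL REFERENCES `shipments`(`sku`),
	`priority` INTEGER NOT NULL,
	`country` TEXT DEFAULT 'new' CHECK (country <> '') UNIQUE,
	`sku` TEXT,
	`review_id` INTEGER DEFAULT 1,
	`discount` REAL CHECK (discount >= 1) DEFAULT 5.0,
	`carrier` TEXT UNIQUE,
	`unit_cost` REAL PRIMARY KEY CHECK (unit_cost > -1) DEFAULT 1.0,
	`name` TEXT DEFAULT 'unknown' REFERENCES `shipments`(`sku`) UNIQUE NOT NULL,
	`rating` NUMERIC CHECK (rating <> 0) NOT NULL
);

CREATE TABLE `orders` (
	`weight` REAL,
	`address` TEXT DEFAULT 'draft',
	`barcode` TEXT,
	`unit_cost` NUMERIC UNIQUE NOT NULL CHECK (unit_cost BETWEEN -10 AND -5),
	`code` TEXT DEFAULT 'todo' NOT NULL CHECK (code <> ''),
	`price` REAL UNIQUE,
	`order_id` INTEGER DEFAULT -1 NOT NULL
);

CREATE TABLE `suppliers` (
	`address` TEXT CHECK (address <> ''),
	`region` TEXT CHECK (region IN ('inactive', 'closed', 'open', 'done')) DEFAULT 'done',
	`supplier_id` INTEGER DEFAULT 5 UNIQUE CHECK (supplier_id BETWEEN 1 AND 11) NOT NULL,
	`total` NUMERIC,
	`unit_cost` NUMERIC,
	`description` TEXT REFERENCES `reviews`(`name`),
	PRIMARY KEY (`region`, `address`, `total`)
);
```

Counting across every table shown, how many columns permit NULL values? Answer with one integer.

shipments: 6 nullable (shipment_id, stock, rating, title, city, currency — PK (sku) and explicit NOT NULL columns excluded).
reviews: 5 nullable (country, sku, review_id, discount, carrier — PK (unit_cost) and explicit NOT NULL columns excluded).
orders: 4 nullable (weight, address, barcode, price — PK none and explicit NOT NULL columns excluded).
suppliers: 2 nullable (unit_cost, description — PK (region, address, total) and explicit NOT NULL columns excluded).
Total: 6 + 5 + 4 + 2 = 17.

17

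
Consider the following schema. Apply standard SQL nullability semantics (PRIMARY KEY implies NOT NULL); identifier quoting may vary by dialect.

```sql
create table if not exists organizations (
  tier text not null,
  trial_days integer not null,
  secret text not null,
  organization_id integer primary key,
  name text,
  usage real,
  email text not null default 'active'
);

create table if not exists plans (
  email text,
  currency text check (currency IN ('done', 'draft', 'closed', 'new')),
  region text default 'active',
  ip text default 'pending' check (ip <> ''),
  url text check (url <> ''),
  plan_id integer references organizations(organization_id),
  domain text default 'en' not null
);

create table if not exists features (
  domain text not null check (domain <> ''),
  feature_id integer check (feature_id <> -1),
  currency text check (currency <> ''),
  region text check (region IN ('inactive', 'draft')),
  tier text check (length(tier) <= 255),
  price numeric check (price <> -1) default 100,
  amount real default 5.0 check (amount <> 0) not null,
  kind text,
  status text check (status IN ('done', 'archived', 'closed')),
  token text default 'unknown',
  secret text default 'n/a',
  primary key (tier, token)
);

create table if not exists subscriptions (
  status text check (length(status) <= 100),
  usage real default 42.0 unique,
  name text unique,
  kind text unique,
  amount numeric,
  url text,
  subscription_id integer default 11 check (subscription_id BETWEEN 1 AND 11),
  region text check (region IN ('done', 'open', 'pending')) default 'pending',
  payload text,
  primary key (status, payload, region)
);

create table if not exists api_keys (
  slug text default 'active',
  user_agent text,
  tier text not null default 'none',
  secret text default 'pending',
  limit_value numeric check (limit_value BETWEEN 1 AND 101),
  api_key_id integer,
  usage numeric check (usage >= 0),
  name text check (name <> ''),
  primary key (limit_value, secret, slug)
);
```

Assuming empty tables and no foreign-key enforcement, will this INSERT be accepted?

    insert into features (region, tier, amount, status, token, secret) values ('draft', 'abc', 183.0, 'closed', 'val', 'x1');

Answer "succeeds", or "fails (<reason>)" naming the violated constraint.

domain is omitted from the column list and has no DEFAULT, so it would receive NULL.
But domain is declared NOT NULL.

fails (NOT NULL on domain)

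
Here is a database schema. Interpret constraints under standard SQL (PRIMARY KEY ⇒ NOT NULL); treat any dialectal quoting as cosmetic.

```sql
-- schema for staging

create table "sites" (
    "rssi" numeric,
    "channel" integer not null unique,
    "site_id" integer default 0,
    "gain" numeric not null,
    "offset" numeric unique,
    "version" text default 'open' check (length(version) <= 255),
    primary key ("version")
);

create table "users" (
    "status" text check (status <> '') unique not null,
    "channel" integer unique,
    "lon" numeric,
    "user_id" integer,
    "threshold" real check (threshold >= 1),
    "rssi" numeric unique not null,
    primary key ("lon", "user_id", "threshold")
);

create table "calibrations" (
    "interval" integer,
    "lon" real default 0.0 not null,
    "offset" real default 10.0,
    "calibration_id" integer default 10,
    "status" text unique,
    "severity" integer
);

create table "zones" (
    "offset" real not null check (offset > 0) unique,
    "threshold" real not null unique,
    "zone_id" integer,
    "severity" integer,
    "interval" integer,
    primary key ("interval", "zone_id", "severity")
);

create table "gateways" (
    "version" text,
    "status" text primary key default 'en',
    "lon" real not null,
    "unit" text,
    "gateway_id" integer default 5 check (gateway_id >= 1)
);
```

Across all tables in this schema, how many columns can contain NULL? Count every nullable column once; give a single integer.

sites: 3 nullable (rssi, site_id, offset — PK (version) and explicit NOT NULL columns excluded).
users: 1 nullable (channel — PK (lon, user_id, threshold) and explicit NOT NULL columns excluded).
calibrations: 5 nullable (interval, offset, calibration_id, status, severity — PK none and explicit NOT NULL columns excluded).
zones: 0 nullable (none — PK (interval, zone_id, severity) and explicit NOT NULL columns excluded).
gateways: 3 nullable (version, unit, gateway_id — PK (status) and explicit NOT NULL columns excluded).
Total: 3 + 1 + 5 + 0 + 3 = 12.

12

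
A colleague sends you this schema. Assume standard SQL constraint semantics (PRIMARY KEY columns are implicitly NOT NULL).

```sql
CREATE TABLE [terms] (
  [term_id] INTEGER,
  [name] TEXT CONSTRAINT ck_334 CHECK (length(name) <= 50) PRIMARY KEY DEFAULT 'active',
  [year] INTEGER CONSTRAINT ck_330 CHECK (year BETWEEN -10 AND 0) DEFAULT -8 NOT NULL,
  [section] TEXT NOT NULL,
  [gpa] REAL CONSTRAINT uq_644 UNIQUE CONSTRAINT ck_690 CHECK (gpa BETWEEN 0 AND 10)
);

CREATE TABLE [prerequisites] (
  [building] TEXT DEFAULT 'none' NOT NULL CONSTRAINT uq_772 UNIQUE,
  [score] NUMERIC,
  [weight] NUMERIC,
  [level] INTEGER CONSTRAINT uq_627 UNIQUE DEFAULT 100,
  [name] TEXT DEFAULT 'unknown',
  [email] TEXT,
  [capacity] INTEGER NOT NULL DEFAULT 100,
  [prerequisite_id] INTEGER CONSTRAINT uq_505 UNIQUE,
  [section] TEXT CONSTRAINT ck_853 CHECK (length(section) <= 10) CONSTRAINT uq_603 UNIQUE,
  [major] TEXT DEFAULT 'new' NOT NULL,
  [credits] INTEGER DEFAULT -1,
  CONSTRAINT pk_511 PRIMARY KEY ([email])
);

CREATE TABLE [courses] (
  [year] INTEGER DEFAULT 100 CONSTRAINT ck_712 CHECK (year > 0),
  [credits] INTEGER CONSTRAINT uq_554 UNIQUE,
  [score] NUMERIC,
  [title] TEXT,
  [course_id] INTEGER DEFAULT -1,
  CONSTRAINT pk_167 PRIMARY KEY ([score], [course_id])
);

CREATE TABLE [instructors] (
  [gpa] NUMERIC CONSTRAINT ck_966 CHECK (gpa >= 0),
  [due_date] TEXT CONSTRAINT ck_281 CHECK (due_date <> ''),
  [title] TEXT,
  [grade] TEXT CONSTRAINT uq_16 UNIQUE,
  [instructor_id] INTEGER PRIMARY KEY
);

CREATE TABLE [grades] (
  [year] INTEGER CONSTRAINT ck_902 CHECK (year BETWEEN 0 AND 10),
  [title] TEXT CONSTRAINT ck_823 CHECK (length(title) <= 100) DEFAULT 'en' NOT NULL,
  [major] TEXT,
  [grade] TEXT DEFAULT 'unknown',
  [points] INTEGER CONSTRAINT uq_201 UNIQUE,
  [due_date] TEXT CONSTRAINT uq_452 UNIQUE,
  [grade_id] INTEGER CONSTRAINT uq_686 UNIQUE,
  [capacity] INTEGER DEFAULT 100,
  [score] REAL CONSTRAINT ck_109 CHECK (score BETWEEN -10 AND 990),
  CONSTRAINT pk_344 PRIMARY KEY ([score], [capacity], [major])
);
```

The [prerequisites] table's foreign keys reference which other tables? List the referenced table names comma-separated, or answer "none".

No column in prerequisites has a REFERENCES clause.

none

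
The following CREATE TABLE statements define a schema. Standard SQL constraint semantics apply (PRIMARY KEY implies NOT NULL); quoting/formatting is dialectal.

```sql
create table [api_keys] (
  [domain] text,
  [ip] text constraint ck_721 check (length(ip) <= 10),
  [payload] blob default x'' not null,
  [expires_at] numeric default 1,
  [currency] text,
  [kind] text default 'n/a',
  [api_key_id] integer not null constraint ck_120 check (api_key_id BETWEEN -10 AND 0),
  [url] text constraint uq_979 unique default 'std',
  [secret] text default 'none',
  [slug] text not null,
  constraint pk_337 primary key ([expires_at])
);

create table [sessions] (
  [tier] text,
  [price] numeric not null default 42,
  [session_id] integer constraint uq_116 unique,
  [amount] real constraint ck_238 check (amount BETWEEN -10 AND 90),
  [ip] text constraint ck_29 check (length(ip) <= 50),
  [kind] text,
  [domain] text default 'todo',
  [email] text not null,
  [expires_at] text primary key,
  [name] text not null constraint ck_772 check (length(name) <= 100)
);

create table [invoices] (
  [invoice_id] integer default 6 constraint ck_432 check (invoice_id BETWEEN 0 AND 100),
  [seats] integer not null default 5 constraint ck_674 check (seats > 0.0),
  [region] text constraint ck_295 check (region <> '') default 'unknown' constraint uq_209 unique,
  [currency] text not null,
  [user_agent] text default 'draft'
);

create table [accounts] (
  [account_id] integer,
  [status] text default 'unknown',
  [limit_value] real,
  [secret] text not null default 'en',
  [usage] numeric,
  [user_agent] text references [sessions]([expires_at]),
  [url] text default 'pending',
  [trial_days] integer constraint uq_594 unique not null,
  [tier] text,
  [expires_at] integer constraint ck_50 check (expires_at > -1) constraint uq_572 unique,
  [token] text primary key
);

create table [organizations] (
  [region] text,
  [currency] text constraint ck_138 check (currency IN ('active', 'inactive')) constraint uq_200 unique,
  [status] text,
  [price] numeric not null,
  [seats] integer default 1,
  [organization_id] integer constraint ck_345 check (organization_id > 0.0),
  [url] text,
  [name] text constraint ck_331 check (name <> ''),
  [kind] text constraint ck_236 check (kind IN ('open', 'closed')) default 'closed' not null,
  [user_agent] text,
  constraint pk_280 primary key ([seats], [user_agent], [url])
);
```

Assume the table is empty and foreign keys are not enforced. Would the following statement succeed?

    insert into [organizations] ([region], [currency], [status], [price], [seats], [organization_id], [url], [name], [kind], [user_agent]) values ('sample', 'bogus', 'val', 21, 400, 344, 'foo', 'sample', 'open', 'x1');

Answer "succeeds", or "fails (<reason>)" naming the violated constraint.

The value 'bogus' for currency violates CHECK (currency IN ('active', 'inactive')).

fails (CHECK on currency)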